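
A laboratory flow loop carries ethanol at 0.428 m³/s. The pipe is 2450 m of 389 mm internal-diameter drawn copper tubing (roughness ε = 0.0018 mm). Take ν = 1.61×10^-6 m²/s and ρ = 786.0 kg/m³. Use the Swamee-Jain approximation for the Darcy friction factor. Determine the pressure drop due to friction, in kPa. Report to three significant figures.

Δp ≈ 385 kPa

V = 4Q/(πD²) = 4·0.428/(π·0.389²) = 3.601 m/s
Re = VD/ν = 3.601·0.389/1.61×10^-6 = 8.70×10^5 → turbulent
ε/D = 0.0018/389 = 4.63×10^-6
Swamee-Jain: f = 0.01199
h_f = f(L/D)V²/(2g) = 0.01199·(2450/0.389)·3.601²/(2·9.81) = 49.92 m
Δp = ρg·h_f = 786.0·9.81·49.92 = 384.9 kPa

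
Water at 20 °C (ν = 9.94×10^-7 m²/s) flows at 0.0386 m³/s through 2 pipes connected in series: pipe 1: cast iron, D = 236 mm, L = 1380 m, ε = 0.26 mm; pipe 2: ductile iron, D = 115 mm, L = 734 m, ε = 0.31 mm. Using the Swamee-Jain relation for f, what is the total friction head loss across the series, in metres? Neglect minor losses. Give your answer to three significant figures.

H ≈ 121 m

Pipe 1: V = 0.8824 m/s, Re = 2.10×10^5, ε/D = 0.00110, f = 0.02153, h_1 = f(L/D)V²/2g = 4.996 m
Pipe 2: V = 3.716 m/s, Re = 4.30×10^5, ε/D = 0.00270, f = 0.02586, h_2 = f(L/D)V²/2g = 116.2 m
Series → Q common, losses add: H = Σh = 121.2 m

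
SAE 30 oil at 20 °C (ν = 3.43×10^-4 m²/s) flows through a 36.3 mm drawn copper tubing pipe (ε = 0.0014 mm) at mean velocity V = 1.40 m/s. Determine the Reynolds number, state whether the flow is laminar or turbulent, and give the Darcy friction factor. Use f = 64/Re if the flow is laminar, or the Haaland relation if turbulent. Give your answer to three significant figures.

Re = VD/ν = 1.400·0.0363/3.43×10^-4 = 148
Re < 2300 → laminar → f = 64/Re = 0.4320

Re ≈ 148; laminar; f = 64/Re ≈ 0.432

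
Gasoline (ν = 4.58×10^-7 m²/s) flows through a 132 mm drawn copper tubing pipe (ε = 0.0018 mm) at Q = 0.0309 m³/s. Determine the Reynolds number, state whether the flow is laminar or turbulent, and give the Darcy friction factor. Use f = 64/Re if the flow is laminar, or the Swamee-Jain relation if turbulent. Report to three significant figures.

V = 4Q/(πD²) = 2.258 m/s
Re = VD/ν = 2.258·0.132/4.58×10^-7 = 6.51×10^5
Re > 4000 → turbulent; ε/D = 1.36×10^-5
Swamee-Jain: f = 0.01275

Re ≈ 6.51×10^5; turbulent; f ≈ 0.0128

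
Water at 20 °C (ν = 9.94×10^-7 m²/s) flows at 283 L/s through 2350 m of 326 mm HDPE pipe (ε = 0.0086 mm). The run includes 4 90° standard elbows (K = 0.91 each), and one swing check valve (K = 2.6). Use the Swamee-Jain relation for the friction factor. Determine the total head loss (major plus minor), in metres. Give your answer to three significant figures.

H_L ≈ 54.6 m

V = 4Q/(πD²) = 3.390 m/s; V²/2g = 0.5859 m
Re = 1.11×10^6, ε/D = 2.64×10^-5 → f = 0.01205 (Swamee-Jain)
Major: h_f = f(L/D)·V²/2g = 0.01205·7209·0.5859 = 50.90 m
Minor: ΣK = 6.24; h_m = ΣK·V²/2g = 3.656 m
Total H_L = 50.90 + 3.656 = 54.56 m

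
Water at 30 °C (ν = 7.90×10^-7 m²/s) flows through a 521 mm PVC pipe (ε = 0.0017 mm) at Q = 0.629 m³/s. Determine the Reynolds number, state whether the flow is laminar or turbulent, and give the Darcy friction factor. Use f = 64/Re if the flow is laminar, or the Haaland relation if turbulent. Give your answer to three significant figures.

V = 4Q/(πD²) = 2.950 m/s
Re = VD/ν = 2.950·0.521/7.90×10^-7 = 1.95×10^6
Re > 4000 → turbulent; ε/D = 3.26×10^-6
Haaland: f = 0.01048

Re ≈ 1.95×10^6; turbulent; f ≈ 0.0105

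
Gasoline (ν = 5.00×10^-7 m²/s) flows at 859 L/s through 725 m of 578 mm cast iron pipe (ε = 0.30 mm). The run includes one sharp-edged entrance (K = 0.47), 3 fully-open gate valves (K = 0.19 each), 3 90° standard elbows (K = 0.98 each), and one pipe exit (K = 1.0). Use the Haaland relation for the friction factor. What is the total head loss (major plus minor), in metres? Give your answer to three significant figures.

H_L ≈ 14.4 m

V = 4Q/(πD²) = 3.274 m/s; V²/2g = 0.5463 m
Re = 3.78×10^6, ε/D = 5.19×10^-4 → f = 0.01699 (Haaland)
Major: h_f = f(L/D)·V²/2g = 0.01699·1254·0.5463 = 11.64 m
Minor: ΣK = 4.98; h_m = ΣK·V²/2g = 2.720 m
Total H_L = 11.64 + 2.720 = 14.36 m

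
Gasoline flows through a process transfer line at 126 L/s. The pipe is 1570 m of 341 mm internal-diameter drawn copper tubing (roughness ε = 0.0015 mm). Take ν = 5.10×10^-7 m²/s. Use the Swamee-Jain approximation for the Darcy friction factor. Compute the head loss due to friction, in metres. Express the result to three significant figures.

h_f ≈ 5.30 m

V = 4Q/(πD²) = 4·0.126/(π·0.341²) = 1.380 m/s
Re = VD/ν = 1.380·0.341/5.10×10^-7 = 9.22×10^5 → turbulent
ε/D = 0.0015/341 = 4.40×10^-6
Swamee-Jain: f = 0.01187
h_f = f(L/D)V²/(2g) = 0.01187·(1570/0.341)·1.380²/(2·9.81) = 5.303 m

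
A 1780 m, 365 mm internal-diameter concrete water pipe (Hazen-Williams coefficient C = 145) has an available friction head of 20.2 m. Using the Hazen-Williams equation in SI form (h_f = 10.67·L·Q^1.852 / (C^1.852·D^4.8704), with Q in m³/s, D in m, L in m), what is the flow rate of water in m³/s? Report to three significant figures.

Rearranging: Q = [h_f·C^1.852·D^4.8704 / (10.67·L)]^(1/1.852)
Q = [20.2·145^1.852·0.365^4.8704 / (10.67·1780)]^0.540 = 0.2540 m³/s

Q ≈ 0.254 m³/s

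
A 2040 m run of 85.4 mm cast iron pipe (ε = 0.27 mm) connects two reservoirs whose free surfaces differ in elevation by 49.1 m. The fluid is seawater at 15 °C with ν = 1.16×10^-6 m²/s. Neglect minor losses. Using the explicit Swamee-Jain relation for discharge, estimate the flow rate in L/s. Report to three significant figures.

Swamee-Jain (Type II): Q = -0.965·√(gD⁵h_f/L)·ln[ε/(3.7D) + √(3.17ν²L/(gD³h_f))]
√(gD⁵h_f/L) = √(9.81·0.0854⁵·49.1/2040) = 0.001036
ε/(3.7D) = 8.54×10^-4; √(3.17ν²L/(gD³h_f)) = 1.70×10^-4
Q = -0.965·0.001036·ln(0.001025) = 0.006879 m³/s
Check: V = 1.20 m/s, Re = 8.84×10^4, f = 0.02823, h_f = 49.6 m ≈ 49.1 m ✓

Q ≈ 6.88 L/s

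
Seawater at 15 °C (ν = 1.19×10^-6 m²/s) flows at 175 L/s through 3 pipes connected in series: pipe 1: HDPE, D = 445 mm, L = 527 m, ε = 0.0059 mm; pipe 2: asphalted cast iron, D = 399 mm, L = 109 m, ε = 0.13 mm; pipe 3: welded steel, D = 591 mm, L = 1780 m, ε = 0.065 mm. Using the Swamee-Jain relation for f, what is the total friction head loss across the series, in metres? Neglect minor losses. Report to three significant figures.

Pipe 1: V = 1.125 m/s, Re = 4.21×10^5, ε/D = 1.33×10^-5, f = 0.01370, h_1 = f(L/D)V²/2g = 1.047 m
Pipe 2: V = 1.400 m/s, Re = 4.69×10^5, ε/D = 3.26×10^-4, f = 0.01665, h_2 = f(L/D)V²/2g = 0.4540 m
Pipe 3: V = 0.6379 m/s, Re = 3.17×10^5, ε/D = 1.10×10^-4, f = 0.01542, h_3 = f(L/D)V²/2g = 0.9632 m
Series → Q common, losses add: H = Σh = 2.464 m

H ≈ 2.46 m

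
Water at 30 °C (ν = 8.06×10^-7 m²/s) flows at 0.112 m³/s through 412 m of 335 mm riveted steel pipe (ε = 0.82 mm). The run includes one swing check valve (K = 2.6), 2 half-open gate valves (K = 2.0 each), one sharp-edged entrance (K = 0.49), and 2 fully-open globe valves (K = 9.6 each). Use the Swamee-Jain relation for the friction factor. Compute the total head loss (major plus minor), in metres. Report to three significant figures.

H_L ≈ 4.71 m

V = 4Q/(πD²) = 1.271 m/s; V²/2g = 0.08230 m
Re = 5.28×10^5, ε/D = 0.00245 → f = 0.02514 (Swamee-Jain)
Major: h_f = f(L/D)·V²/2g = 0.02514·1230·0.08230 = 2.544 m
Minor: ΣK = 26.3; h_m = ΣK·V²/2g = 2.164 m
Total H_L = 2.544 + 2.164 = 4.708 m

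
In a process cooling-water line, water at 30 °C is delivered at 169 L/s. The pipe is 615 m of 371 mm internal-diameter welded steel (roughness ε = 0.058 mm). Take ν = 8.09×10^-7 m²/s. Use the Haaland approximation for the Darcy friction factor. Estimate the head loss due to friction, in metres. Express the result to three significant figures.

h_f ≈ 2.98 m

V = 4Q/(πD²) = 4·0.169/(π·0.371²) = 1.563 m/s
Re = VD/ν = 1.563·0.371/8.09×10^-7 = 7.17×10^5 → turbulent
ε/D = 0.058/371 = 1.56×10^-4
Haaland: f = 0.01441
h_f = f(L/D)V²/(2g) = 0.01441·(615/0.371)·1.563²/(2·9.81) = 2.976 m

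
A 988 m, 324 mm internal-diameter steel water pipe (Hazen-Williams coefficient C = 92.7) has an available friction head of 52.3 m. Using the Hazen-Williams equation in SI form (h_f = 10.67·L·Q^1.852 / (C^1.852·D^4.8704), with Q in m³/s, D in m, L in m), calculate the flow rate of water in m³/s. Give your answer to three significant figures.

Q ≈ 0.273 m³/s

Rearranging: Q = [h_f·C^1.852·D^4.8704 / (10.67·L)]^(1/1.852)
Q = [52.3·92.7^1.852·0.324^4.8704 / (10.67·988)]^0.540 = 0.2727 m³/s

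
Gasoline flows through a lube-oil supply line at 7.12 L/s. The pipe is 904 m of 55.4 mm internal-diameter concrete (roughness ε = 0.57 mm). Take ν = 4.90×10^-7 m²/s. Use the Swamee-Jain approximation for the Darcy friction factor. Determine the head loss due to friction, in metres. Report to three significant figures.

V = 4Q/(πD²) = 4·0.00712/(π·0.0554²) = 2.954 m/s
Re = VD/ν = 2.954·0.0554/4.90×10^-7 = 3.34×10^5 → turbulent
ε/D = 0.57/55.4 = 0.0103
Swamee-Jain: f = 0.03856
h_f = f(L/D)V²/(2g) = 0.03856·(904/0.0554)·2.954²/(2·9.81) = 279.8 m

h_f ≈ 280 m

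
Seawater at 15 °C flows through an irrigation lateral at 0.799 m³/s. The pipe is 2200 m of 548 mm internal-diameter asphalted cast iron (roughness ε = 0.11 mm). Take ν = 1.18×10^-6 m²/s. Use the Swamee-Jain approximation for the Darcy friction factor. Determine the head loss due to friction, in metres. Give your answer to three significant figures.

V = 4Q/(πD²) = 4·0.799/(π·0.548²) = 3.388 m/s
Re = VD/ν = 3.388·0.548/1.18×10^-6 = 1.57×10^6 → turbulent
ε/D = 0.11/548 = 2.01×10^-4
Swamee-Jain: f = 0.01446
h_f = f(L/D)V²/(2g) = 0.01446·(2200/0.548)·3.388²/(2·9.81) = 33.95 m

h_f ≈ 33.9 m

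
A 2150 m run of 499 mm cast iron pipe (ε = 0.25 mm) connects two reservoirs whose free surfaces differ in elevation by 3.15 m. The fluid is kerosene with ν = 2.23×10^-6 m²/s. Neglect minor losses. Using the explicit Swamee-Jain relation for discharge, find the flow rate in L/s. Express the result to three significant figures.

Q ≈ 171 L/s

Swamee-Jain (Type II): Q = -0.965·√(gD⁵h_f/L)·ln[ε/(3.7D) + √(3.17ν²L/(gD³h_f))]
√(gD⁵h_f/L) = √(9.81·0.499⁵·3.15/2150) = 0.02109
ε/(3.7D) = 1.35×10^-4; √(3.17ν²L/(gD³h_f)) = 9.40×10^-5
Q = -0.965·0.02109·ln(2.294×10^-4) = 0.1705 m³/s
Check: V = 0.872 m/s, Re = 1.95×10^5, f = 0.01898, h_f = 3.17 m ≈ 3.15 m ✓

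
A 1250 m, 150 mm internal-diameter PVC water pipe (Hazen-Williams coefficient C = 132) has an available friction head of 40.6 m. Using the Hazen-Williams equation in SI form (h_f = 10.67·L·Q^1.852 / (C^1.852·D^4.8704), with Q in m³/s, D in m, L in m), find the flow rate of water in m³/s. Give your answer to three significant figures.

Q ≈ 0.0394 m³/s

Rearranging: Q = [h_f·C^1.852·D^4.8704 / (10.67·L)]^(1/1.852)
Q = [40.6·132^1.852·0.150^4.8704 / (10.67·1250)]^0.540 = 0.03936 m³/s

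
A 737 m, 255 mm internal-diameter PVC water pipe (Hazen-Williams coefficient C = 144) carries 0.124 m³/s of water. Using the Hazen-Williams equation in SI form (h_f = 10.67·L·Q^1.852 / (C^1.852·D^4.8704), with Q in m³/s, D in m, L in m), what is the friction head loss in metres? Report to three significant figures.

h_f = 10.67·737·0.124^1.852 / (144^1.852·0.255^4.8704) = 12.88 m

h_f ≈ 12.9 m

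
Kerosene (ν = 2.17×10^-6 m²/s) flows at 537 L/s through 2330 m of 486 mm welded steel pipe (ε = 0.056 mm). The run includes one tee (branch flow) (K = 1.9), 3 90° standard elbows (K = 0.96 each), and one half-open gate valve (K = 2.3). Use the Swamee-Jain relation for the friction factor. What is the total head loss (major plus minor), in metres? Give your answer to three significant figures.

V = 4Q/(πD²) = 2.895 m/s; V²/2g = 0.4271 m
Re = 6.48×10^5, ε/D = 1.15×10^-4 → f = 0.01426 (Swamee-Jain)
Major: h_f = f(L/D)·V²/2g = 0.01426·4794·0.4271 = 29.19 m
Minor: ΣK = 7.08; h_m = ΣK·V²/2g = 3.024 m
Total H_L = 29.19 + 3.024 = 32.21 m

H_L ≈ 32.2 m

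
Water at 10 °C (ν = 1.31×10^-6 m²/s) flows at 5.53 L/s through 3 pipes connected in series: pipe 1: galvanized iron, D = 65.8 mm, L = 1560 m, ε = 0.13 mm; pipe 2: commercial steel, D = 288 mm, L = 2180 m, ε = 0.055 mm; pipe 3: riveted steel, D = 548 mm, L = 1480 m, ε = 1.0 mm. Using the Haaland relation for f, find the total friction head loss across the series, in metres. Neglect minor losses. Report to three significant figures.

Pipe 1: V = 1.626 m/s, Re = 8.17×10^4, ε/D = 0.00198, f = 0.02522, h_1 = f(L/D)V²/2g = 80.60 m
Pipe 2: V = 0.08489 m/s, Re = 1.87×10^4, ε/D = 1.91×10^-4, f = 0.02651, h_2 = f(L/D)V²/2g = 0.07370 m
Pipe 3: V = 0.02345 m/s, Re = 9810, ε/D = 0.00182, f = 0.03345, h_3 = f(L/D)V²/2g = 0.002531 m
Series → Q common, losses add: H = Σh = 80.68 m

H ≈ 80.7 m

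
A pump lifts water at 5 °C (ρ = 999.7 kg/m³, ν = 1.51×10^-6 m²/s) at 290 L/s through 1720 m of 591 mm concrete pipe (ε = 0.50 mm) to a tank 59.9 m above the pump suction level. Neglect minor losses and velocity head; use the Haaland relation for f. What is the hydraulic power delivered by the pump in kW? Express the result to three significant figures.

P_hyd ≈ 180 kW

V = 4Q/(πD²) = 1.057 m/s; Re = 4.14×10^5; ε/D = 8.46×10^-4; f = 0.01960
h_f = f(L/D)V²/2g = 3.249 m
Total head H = z + h_f = 59.9 + 3.249 = 63.15 m
P_hyd = ρgQH = 999.7·9.81·0.290·63.15 = 179.6 kW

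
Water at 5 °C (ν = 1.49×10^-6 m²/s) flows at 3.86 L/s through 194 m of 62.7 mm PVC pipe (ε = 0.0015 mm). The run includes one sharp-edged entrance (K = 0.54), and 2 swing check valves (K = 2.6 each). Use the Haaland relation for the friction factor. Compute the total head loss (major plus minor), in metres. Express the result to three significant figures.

H_L ≈ 5.52 m

V = 4Q/(πD²) = 1.250 m/s; V²/2g = 0.07966 m
Re = 5.26×10^4, ε/D = 2.39×10^-5 → f = 0.02054 (Haaland)
Major: h_f = f(L/D)·V²/2g = 0.02054·3094·0.07966 = 5.062 m
Minor: ΣK = 5.74; h_m = ΣK·V²/2g = 0.4572 m
Total H_L = 5.062 + 0.4572 = 5.519 m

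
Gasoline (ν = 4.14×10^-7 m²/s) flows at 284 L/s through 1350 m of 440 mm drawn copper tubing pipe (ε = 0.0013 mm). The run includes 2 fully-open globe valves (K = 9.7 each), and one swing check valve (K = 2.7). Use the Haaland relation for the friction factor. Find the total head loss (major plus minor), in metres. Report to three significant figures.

H_L ≈ 9.62 m

V = 4Q/(πD²) = 1.868 m/s; V²/2g = 0.1778 m
Re = 1.99×10^6, ε/D = 2.95×10^-6 → f = 0.01044 (Haaland)
Major: h_f = f(L/D)·V²/2g = 0.01044·3068·0.1778 = 5.694 m
Minor: ΣK = 22.1; h_m = ΣK·V²/2g = 3.930 m
Total H_L = 5.694 + 3.930 = 9.623 m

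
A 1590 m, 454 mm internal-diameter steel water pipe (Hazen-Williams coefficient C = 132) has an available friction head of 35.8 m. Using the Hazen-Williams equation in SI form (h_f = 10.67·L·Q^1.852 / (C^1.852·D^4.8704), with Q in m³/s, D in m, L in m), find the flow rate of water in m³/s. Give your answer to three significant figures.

Q ≈ 0.594 m³/s

Rearranging: Q = [h_f·C^1.852·D^4.8704 / (10.67·L)]^(1/1.852)
Q = [35.8·132^1.852·0.454^4.8704 / (10.67·1590)]^0.540 = 0.5942 m³/s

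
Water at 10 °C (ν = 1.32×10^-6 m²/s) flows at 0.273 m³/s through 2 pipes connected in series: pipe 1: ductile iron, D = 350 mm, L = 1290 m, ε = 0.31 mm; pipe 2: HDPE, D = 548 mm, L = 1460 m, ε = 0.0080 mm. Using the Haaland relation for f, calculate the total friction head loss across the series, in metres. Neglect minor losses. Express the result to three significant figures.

Pipe 1: V = 2.838 m/s, Re = 7.52×10^5, ε/D = 8.86×10^-4, f = 0.01949, h_1 = f(L/D)V²/2g = 29.48 m
Pipe 2: V = 1.157 m/s, Re = 4.81×10^5, ε/D = 1.46×10^-5, f = 0.01332, h_2 = f(L/D)V²/2g = 2.423 m
Series → Q common, losses add: H = Σh = 31.90 m

H ≈ 31.9 m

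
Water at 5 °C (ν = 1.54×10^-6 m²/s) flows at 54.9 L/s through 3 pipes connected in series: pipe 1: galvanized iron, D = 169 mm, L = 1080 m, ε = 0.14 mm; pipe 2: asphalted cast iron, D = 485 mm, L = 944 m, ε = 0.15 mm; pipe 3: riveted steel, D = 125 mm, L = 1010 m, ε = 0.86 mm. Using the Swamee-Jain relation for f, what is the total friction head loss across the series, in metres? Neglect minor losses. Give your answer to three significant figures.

H ≈ 318 m

Pipe 1: V = 2.447 m/s, Re = 2.69×10^5, ε/D = 8.28×10^-4, f = 0.02012, h_1 = f(L/D)V²/2g = 39.25 m
Pipe 2: V = 0.2972 m/s, Re = 9.36×10^4, ε/D = 3.09×10^-4, f = 0.01974, h_2 = f(L/D)V²/2g = 0.1729 m
Pipe 3: V = 4.474 m/s, Re = 3.63×10^5, ε/D = 0.00688, f = 0.03385, h_3 = f(L/D)V²/2g = 279.0 m
Series → Q common, losses add: H = Σh = 318.4 m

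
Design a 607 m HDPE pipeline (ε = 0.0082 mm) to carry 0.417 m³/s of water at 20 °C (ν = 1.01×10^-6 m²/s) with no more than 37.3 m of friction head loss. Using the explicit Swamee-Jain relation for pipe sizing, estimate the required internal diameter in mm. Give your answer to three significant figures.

D ≈ 307 mm

Swamee-Jain (Type III): D = 0.66·[ε^1.25·(LQ²/(gh_f))^4.75 + ν·Q^9.4·(L/(gh_f))^5.2]^0.04
LQ²/(gh_f) = 0.2885; L/(gh_f) = 1.659
Term 1 = ε^1.25·(…)^4.75 = 1.20×10^-9; Term 2 = ν·Q^9.4·(…)^5.2 = 3.77×10^-9
D = 0.66·(1.20×10^-9 + 3.77×10^-9)^0.04 = 0.3072 m = 307 mm
Check: V = 5.63 m/s, Re = 1.71×10^6, f = 0.01146, h_f = 36.5 m ≈ 37.3 m ✓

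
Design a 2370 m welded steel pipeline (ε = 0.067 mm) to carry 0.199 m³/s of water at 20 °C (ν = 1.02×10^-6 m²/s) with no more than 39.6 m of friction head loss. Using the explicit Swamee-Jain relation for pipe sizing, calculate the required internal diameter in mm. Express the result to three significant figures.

Swamee-Jain (Type III): D = 0.66·[ε^1.25·(LQ²/(gh_f))^4.75 + ν·Q^9.4·(L/(gh_f))^5.2]^0.04
LQ²/(gh_f) = 0.2416; L/(gh_f) = 6.101
Term 1 = ε^1.25·(…)^4.75 = 7.12×10^-9; Term 2 = ν·Q^9.4·(…)^5.2 = 3.18×10^-9
D = 0.66·(7.12×10^-9 + 3.18×10^-9)^0.04 = 0.3163 m = 316 mm
Check: V = 2.53 m/s, Re = 7.85×10^5, f = 0.01511, h_f = 37.0 m ≈ 39.6 m ✓

D ≈ 316 mm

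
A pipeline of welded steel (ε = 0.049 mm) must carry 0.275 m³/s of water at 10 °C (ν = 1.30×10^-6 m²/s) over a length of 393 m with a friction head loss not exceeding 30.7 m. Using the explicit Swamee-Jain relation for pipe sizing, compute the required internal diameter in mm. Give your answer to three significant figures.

D ≈ 262 mm

Swamee-Jain (Type III): D = 0.66·[ε^1.25·(LQ²/(gh_f))^4.75 + ν·Q^9.4·(L/(gh_f))^5.2]^0.04
LQ²/(gh_f) = 0.09868; L/(gh_f) = 1.305
Term 1 = ε^1.25·(…)^4.75 = 6.85×10^-11; Term 2 = ν·Q^9.4·(…)^5.2 = 2.78×10^-11
D = 0.66·(6.85×10^-11 + 2.78×10^-11)^0.04 = 0.2624 m = 262 mm
Check: V = 5.09 m/s, Re = 1.03×10^6, f = 0.01460, h_f = 28.8 m ≈ 30.7 m ✓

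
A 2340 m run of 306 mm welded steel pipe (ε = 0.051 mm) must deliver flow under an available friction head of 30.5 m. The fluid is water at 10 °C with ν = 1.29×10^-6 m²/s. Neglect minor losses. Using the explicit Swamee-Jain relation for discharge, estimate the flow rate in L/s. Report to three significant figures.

Q ≈ 168 L/s

Swamee-Jain (Type II): Q = -0.965·√(gD⁵h_f/L)·ln[ε/(3.7D) + √(3.17ν²L/(gD³h_f))]
√(gD⁵h_f/L) = √(9.81·0.306⁵·30.5/2340) = 0.01852
ε/(3.7D) = 4.50×10^-5; √(3.17ν²L/(gD³h_f)) = 3.79×10^-5
Q = -0.965·0.01852·ln(8.299×10^-5) = 0.1680 m³/s
Check: V = 2.28 m/s, Re = 5.42×10^5, f = 0.01508, h_f = 30.6 m ≈ 30.5 m ✓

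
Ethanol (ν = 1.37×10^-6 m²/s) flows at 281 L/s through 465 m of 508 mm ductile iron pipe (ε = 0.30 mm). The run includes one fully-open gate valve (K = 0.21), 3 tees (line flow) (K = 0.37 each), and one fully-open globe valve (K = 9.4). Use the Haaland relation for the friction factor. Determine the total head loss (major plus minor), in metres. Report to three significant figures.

V = 4Q/(πD²) = 1.386 m/s; V²/2g = 0.09797 m
Re = 5.14×10^5, ε/D = 5.91×10^-4 → f = 0.01811 (Haaland)
Major: h_f = f(L/D)·V²/2g = 0.01811·915.4·0.09797 = 1.624 m
Minor: ΣK = 10.7; h_m = ΣK·V²/2g = 1.050 m
Total H_L = 1.624 + 1.050 = 2.674 m

H_L ≈ 2.67 m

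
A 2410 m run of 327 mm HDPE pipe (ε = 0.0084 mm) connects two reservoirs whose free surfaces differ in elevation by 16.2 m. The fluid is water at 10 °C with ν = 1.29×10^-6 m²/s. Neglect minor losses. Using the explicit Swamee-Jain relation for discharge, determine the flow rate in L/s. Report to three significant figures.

Q ≈ 149 L/s

Swamee-Jain (Type II): Q = -0.965·√(gD⁵h_f/L)·ln[ε/(3.7D) + √(3.17ν²L/(gD³h_f))]
√(gD⁵h_f/L) = √(9.81·0.327⁵·16.2/2410) = 0.01570
ε/(3.7D) = 6.94×10^-6; √(3.17ν²L/(gD³h_f)) = 4.78×10^-5
Q = -0.965·0.01570·ln(5.477×10^-5) = 0.1487 m³/s
Check: V = 1.77 m/s, Re = 4.49×10^5, f = 0.01372, h_f = 16.2 m ≈ 16.2 m ✓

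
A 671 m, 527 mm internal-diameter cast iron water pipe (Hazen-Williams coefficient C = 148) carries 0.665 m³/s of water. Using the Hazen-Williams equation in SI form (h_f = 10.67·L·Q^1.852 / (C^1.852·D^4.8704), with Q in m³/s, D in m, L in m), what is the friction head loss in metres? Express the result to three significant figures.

h_f ≈ 7.28 m

h_f = 10.67·671·0.665^1.852 / (148^1.852·0.527^4.8704) = 7.283 m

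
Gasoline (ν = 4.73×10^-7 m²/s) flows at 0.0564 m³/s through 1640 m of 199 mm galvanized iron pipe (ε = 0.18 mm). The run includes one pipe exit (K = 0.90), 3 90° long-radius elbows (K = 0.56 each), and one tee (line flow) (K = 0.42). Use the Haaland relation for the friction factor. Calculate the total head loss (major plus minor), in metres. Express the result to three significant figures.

V = 4Q/(πD²) = 1.813 m/s; V²/2g = 0.1676 m
Re = 7.63×10^5, ε/D = 9.05×10^-4 → f = 0.01958 (Haaland)
Major: h_f = f(L/D)·V²/2g = 0.01958·8241·0.1676 = 27.04 m
Minor: ΣK = 3.00; h_m = ΣK·V²/2g = 0.5028 m
Total H_L = 27.04 + 0.5028 = 27.54 m

H_L ≈ 27.5 m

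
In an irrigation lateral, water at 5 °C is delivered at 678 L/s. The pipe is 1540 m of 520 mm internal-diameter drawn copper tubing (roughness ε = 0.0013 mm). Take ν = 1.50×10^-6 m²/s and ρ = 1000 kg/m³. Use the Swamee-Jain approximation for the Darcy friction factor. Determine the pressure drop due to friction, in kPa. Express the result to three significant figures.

Δp ≈ 173 kPa

V = 4Q/(πD²) = 4·0.678/(π·0.520²) = 3.193 m/s
Re = VD/ν = 3.193·0.520/1.50×10^-6 = 1.11×10^6 → turbulent
ε/D = 0.0013/520 = 2.50×10^-6
Swamee-Jain: f = 0.01148
h_f = f(L/D)V²/(2g) = 0.01148·(1540/0.520)·3.193²/(2·9.81) = 17.66 m
Δp = ρg·h_f = 1000·9.81·17.66 = 173.2 kPa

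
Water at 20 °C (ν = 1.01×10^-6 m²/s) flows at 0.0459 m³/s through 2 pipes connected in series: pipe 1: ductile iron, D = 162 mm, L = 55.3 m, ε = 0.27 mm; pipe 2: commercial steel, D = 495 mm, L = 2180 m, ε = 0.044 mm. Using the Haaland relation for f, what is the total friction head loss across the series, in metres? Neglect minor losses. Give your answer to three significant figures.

Pipe 1: V = 2.227 m/s, Re = 3.57×10^5, ε/D = 0.00167, f = 0.02288, h_1 = f(L/D)V²/2g = 1.974 m
Pipe 2: V = 0.2385 m/s, Re = 1.17×10^5, ε/D = 8.89×10^-5, f = 0.01769, h_2 = f(L/D)V²/2g = 0.2259 m
Series → Q common, losses add: H = Σh = 2.200 m

H ≈ 2.20 m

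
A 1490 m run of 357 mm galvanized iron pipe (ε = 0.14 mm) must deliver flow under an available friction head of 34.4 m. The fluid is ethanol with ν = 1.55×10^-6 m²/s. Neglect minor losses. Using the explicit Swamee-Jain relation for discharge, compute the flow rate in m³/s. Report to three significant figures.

Q ≈ 0.312 m³/s

Swamee-Jain (Type II): Q = -0.965·√(gD⁵h_f/L)·ln[ε/(3.7D) + √(3.17ν²L/(gD³h_f))]
√(gD⁵h_f/L) = √(9.81·0.357⁵·34.4/1490) = 0.03624
ε/(3.7D) = 1.06×10^-4; √(3.17ν²L/(gD³h_f)) = 2.72×10^-5
Q = -0.965·0.03624·ln(1.332×10^-4) = 0.3121 m³/s
Check: V = 3.12 m/s, Re = 7.18×10^5, f = 0.01674, h_f = 34.6 m ≈ 34.4 m ✓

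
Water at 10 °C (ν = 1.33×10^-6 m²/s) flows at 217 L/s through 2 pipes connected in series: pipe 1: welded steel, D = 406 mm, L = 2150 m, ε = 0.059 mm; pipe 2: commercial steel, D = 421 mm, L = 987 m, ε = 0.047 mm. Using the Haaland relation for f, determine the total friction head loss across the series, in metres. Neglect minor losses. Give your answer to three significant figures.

H ≈ 15.3 m

Pipe 1: V = 1.676 m/s, Re = 5.12×10^5, ε/D = 1.45×10^-4, f = 0.01472, h_1 = f(L/D)V²/2g = 11.16 m
Pipe 2: V = 1.559 m/s, Re = 4.93×10^5, ε/D = 1.12×10^-4, f = 0.01441, h_2 = f(L/D)V²/2g = 4.185 m
Series → Q common, losses add: H = Σh = 15.35 m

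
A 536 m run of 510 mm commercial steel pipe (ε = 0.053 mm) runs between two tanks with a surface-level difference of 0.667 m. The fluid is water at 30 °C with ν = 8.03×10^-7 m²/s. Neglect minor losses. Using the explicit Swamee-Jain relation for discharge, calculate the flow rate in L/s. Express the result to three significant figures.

Q ≈ 191 L/s

Swamee-Jain (Type II): Q = -0.965·√(gD⁵h_f/L)·ln[ε/(3.7D) + √(3.17ν²L/(gD³h_f))]
√(gD⁵h_f/L) = √(9.81·0.510⁵·0.667/536) = 0.02052
ε/(3.7D) = 2.81×10^-5; √(3.17ν²L/(gD³h_f)) = 3.55×10^-5
Q = -0.965·0.02052·ln(6.362×10^-5) = 0.1914 m³/s
Check: V = 0.937 m/s, Re = 5.95×10^5, f = 0.01424, h_f = 0.669 m ≈ 0.667 m ✓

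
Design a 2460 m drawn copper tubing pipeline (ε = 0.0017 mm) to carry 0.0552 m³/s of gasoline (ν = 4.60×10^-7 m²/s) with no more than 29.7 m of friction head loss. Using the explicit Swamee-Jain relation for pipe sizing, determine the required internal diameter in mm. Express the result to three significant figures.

D ≈ 193 mm

Swamee-Jain (Type III): D = 0.66·[ε^1.25·(LQ²/(gh_f))^4.75 + ν·Q^9.4·(L/(gh_f))^5.2]^0.04
LQ²/(gh_f) = 0.02573; L/(gh_f) = 8.443
Term 1 = ε^1.25·(…)^4.75 = 1.73×10^-15; Term 2 = ν·Q^9.4·(…)^5.2 = 4.52×10^-14
D = 0.66·(1.73×10^-15 + 4.52×10^-14)^0.04 = 0.1934 m = 193 mm
Check: V = 1.88 m/s, Re = 7.90×10^5, f = 0.01227, h_f = 28.1 m ≈ 29.7 m ✓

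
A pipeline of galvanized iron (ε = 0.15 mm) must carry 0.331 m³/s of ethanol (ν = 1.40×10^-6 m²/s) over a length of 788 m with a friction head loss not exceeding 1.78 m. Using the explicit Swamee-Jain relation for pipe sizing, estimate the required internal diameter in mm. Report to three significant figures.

D ≈ 586 mm

Swamee-Jain (Type III): D = 0.66·[ε^1.25·(LQ²/(gh_f))^4.75 + ν·Q^9.4·(L/(gh_f))^5.2]^0.04
LQ²/(gh_f) = 4.944; L/(gh_f) = 45.13
Term 1 = ε^1.25·(…)^4.75 = 0.0329; Term 2 = ν·Q^9.4·(…)^5.2 = 0.0172
D = 0.66·(0.0329 + 0.0172)^0.04 = 0.5855 m = 586 mm
Check: V = 1.23 m/s, Re = 5.14×10^5, f = 0.01598, h_f = 1.66 m ≈ 1.78 m ✓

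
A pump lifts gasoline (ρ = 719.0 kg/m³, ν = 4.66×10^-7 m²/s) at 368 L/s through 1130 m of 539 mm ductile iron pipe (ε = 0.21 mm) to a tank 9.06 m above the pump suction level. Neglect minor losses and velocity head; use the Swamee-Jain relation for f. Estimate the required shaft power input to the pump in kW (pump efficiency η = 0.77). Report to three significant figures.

V = 4Q/(πD²) = 1.613 m/s; Re = 1.87×10^6; ε/D = 3.90×10^-4; f = 0.01621
h_f = f(L/D)V²/2g = 4.506 m
Total head H = z + h_f = 9.06 + 4.506 = 13.57 m
P_hyd = ρgQH = 719.0·9.81·0.368·13.57 = 35.21 kW
P_shaft = P_hyd/η = 35.21/0.77 = 45.73 kW

P_shaft ≈ 45.7 kW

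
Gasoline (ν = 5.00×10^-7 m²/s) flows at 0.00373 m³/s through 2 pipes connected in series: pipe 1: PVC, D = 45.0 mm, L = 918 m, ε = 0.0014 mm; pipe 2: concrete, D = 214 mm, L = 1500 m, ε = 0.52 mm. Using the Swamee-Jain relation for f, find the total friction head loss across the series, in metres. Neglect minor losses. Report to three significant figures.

Pipe 1: V = 2.345 m/s, Re = 2.11×10^5, ε/D = 3.11×10^-5, f = 0.01566, h_1 = f(L/D)V²/2g = 89.57 m
Pipe 2: V = 0.1037 m/s, Re = 4.44×10^4, ε/D = 0.00243, f = 0.02805, h_2 = f(L/D)V²/2g = 0.1078 m
Series → Q common, losses add: H = Σh = 89.67 m

H ≈ 89.7 m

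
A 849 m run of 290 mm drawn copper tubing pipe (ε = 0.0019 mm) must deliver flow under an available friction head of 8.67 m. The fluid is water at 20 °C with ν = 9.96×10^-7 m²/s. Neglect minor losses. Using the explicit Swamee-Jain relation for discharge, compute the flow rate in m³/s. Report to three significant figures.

Swamee-Jain (Type II): Q = -0.965·√(gD⁵h_f/L)·ln[ε/(3.7D) + √(3.17ν²L/(gD³h_f))]
√(gD⁵h_f/L) = √(9.81·0.290⁵·8.67/849) = 0.01433
ε/(3.7D) = 1.77×10^-6; √(3.17ν²L/(gD³h_f)) = 3.59×10^-5
Q = -0.965·0.01433·ln(3.765×10^-5) = 0.1409 m³/s
Check: V = 2.13 m/s, Re = 6.21×10^5, f = 0.01272, h_f = 8.64 m ≈ 8.67 m ✓

Q ≈ 0.141 m³/s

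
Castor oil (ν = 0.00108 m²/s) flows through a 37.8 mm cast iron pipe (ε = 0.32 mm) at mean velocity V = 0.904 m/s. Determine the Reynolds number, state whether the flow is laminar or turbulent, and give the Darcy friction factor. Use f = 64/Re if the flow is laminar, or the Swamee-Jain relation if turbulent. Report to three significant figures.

Re = VD/ν = 0.9040·0.0378/0.00108 = 31.6
Re < 2300 → laminar → f = 64/Re = 2.023

Re ≈ 31.6; laminar; f = 64/Re ≈ 2.02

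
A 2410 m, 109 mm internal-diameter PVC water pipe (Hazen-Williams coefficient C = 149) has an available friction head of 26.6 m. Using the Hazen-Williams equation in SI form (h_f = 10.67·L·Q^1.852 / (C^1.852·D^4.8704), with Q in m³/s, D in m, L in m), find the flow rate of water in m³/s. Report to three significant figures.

Rearranging: Q = [h_f·C^1.852·D^4.8704 / (10.67·L)]^(1/1.852)
Q = [26.6·149^1.852·0.109^4.8704 / (10.67·2410)]^0.540 = 0.01071 m³/s

Q ≈ 0.0107 m³/s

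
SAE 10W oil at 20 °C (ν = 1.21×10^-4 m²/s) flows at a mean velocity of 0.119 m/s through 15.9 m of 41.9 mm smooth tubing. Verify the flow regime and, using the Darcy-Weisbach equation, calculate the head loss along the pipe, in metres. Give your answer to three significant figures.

h_f ≈ 0.425 m

Re = VD/ν = 0.119·0.04190/1.21×10^-4 = 41.2 → laminar (Re < 2300)
f = 64/Re = 1.553
h_f = f(L/D)V²/(2g) = 1.553·(15.9/0.04190)·0.119²/(2·9.81) = 0.4254 m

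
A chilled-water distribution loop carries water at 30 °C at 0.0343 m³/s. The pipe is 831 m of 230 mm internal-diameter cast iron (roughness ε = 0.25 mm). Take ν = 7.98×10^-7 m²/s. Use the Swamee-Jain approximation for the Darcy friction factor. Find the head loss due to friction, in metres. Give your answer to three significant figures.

V = 4Q/(πD²) = 4·0.0343/(π·0.230²) = 0.8256 m/s
Re = VD/ν = 0.8256·0.230/7.98×10^-7 = 2.38×10^5 → turbulent
ε/D = 0.25/230 = 0.00109
Swamee-Jain: f = 0.02133
h_f = f(L/D)V²/(2g) = 0.02133·(831/0.230)·0.8256²/(2·9.81) = 2.677 m

h_f ≈ 2.68 m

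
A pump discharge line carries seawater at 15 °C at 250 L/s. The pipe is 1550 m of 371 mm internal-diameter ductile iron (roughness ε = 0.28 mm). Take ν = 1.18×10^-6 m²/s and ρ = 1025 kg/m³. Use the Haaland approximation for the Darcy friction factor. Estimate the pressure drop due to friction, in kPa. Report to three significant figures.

Δp ≈ 216 kPa

V = 4Q/(πD²) = 4·0.250/(π·0.371²) = 2.313 m/s
Re = VD/ν = 2.313·0.371/1.18×10^-6 = 7.27×10^5 → turbulent
ε/D = 0.28/371 = 7.55×10^-4
Haaland: f = 0.01884
h_f = f(L/D)V²/(2g) = 0.01884·(1550/0.371)·2.313²/(2·9.81) = 21.45 m
Δp = ρg·h_f = 1025·9.81·21.45 = 215.7 kPa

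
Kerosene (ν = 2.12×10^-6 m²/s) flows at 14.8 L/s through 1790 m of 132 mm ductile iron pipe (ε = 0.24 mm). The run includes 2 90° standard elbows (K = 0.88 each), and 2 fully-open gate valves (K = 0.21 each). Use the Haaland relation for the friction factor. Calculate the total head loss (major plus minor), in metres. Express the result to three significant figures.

V = 4Q/(πD²) = 1.081 m/s; V²/2g = 0.05961 m
Re = 6.73×10^4, ε/D = 0.00182 → f = 0.02517 (Haaland)
Major: h_f = f(L/D)·V²/2g = 0.02517·13561·0.05961 = 20.35 m
Minor: ΣK = 2.18; h_m = ΣK·V²/2g = 0.1300 m
Total H_L = 20.35 + 0.1300 = 20.48 m

H_L ≈ 20.5 m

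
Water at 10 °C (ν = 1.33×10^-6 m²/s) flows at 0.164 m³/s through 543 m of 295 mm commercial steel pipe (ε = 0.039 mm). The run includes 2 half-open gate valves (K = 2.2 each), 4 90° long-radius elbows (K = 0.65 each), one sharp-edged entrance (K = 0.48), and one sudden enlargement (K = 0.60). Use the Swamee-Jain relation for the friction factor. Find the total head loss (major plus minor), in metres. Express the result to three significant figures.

V = 4Q/(πD²) = 2.399 m/s; V²/2g = 0.2934 m
Re = 5.32×10^5, ε/D = 1.32×10^-4 → f = 0.01474 (Swamee-Jain)
Major: h_f = f(L/D)·V²/2g = 0.01474·1841·0.2934 = 7.959 m
Minor: ΣK = 8.08; h_m = ΣK·V²/2g = 2.371 m
Total H_L = 7.959 + 2.371 = 10.33 m

H_L ≈ 10.3 m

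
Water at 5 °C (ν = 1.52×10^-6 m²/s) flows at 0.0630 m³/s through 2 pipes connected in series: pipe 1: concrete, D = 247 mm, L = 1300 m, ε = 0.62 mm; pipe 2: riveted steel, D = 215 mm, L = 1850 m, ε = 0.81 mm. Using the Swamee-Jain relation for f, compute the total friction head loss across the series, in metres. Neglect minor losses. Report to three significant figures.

H ≈ 49.7 m

Pipe 1: V = 1.315 m/s, Re = 2.14×10^5, ε/D = 0.00251, f = 0.02579, h_1 = f(L/D)V²/2g = 11.96 m
Pipe 2: V = 1.735 m/s, Re = 2.45×10^5, ε/D = 0.00377, f = 0.02855, h_2 = f(L/D)V²/2g = 37.71 m
Series → Q common, losses add: H = Σh = 49.67 m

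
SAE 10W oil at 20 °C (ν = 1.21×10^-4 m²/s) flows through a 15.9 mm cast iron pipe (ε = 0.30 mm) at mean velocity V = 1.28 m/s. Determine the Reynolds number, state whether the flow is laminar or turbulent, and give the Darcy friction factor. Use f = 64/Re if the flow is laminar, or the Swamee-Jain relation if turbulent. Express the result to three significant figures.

Re ≈ 168; laminar; f = 64/Re ≈ 0.381

Re = VD/ν = 1.280·0.0159/1.21×10^-4 = 168
Re < 2300 → laminar → f = 64/Re = 0.3805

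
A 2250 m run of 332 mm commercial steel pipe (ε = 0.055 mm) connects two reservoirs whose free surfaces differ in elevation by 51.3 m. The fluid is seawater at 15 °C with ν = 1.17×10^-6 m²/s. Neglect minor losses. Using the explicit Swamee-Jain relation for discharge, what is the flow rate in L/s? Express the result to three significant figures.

Q ≈ 278 L/s

Swamee-Jain (Type II): Q = -0.965·√(gD⁵h_f/L)·ln[ε/(3.7D) + √(3.17ν²L/(gD³h_f))]
√(gD⁵h_f/L) = √(9.81·0.332⁵·51.3/2250) = 0.03004
ε/(3.7D) = 4.48×10^-5; √(3.17ν²L/(gD³h_f)) = 2.30×10^-5
Q = -0.965·0.03004·ln(6.780×10^-5) = 0.2782 m³/s
Check: V = 3.21 m/s, Re = 9.12×10^5, f = 0.01446, h_f = 51.6 m ≈ 51.3 m ✓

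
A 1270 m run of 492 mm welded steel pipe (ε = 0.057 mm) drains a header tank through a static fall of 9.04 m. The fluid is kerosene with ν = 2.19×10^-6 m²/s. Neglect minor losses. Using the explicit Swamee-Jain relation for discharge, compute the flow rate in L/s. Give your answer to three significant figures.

Q ≈ 412 L/s

Swamee-Jain (Type II): Q = -0.965·√(gD⁵h_f/L)·ln[ε/(3.7D) + √(3.17ν²L/(gD³h_f))]
√(gD⁵h_f/L) = √(9.81·0.492⁵·9.04/1270) = 0.04487
ε/(3.7D) = 3.13×10^-5; √(3.17ν²L/(gD³h_f)) = 4.28×10^-5
Q = -0.965·0.04487·ln(7.407×10^-5) = 0.4118 m³/s
Check: V = 2.17 m/s, Re = 4.87×10^5, f = 0.01469, h_f = 9.07 m ≈ 9.04 m ✓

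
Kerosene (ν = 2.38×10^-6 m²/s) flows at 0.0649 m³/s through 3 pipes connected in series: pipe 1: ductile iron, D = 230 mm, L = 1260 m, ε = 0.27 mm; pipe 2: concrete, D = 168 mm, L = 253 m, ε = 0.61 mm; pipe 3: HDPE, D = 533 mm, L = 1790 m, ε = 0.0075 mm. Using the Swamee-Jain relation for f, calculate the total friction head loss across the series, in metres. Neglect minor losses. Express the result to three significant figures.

H ≈ 34.1 m

Pipe 1: V = 1.562 m/s, Re = 1.51×10^5, ε/D = 0.00117, f = 0.02222, h_1 = f(L/D)V²/2g = 15.14 m
Pipe 2: V = 2.928 m/s, Re = 2.07×10^5, ε/D = 0.00363, f = 0.02837, h_2 = f(L/D)V²/2g = 18.67 m
Pipe 3: V = 0.2909 m/s, Re = 6.51×10^4, ε/D = 1.41×10^-5, f = 0.01964, h_3 = f(L/D)V²/2g = 0.2845 m
Series → Q common, losses add: H = Σh = 34.09 m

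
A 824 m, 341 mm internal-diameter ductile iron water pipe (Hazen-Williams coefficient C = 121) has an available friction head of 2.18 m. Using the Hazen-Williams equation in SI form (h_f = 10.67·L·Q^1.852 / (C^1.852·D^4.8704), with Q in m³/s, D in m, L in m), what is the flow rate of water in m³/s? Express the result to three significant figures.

Rearranging: Q = [h_f·C^1.852·D^4.8704 / (10.67·L)]^(1/1.852)
Q = [2.18·121^1.852·0.341^4.8704 / (10.67·824)]^0.540 = 0.08075 m³/s

Q ≈ 0.0807 m³/s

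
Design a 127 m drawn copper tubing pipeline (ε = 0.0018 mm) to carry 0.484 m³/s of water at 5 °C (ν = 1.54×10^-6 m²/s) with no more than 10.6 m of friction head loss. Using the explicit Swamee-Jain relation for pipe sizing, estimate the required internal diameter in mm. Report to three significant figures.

D ≈ 307 mm

Swamee-Jain (Type III): D = 0.66·[ε^1.25·(LQ²/(gh_f))^4.75 + ν·Q^9.4·(L/(gh_f))^5.2]^0.04
LQ²/(gh_f) = 0.2861; L/(gh_f) = 1.221
Term 1 = ε^1.25·(…)^4.75 = 1.73×10^-10; Term 2 = ν·Q^9.4·(…)^5.2 = 4.75×10^-9
D = 0.66·(1.73×10^-10 + 4.75×10^-9)^0.04 = 0.3071 m = 307 mm
Check: V = 6.54 m/s, Re = 1.30×10^6, f = 0.01128, h_f = 10.2 m ≈ 10.6 m ✓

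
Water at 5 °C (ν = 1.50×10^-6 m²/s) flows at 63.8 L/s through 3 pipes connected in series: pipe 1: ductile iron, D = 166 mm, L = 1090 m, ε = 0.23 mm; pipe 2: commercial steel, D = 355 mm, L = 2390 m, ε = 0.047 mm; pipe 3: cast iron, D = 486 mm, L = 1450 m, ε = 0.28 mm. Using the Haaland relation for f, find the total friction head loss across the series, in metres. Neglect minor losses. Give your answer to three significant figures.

Pipe 1: V = 2.948 m/s, Re = 3.26×10^5, ε/D = 0.00139, f = 0.02196, h_1 = f(L/D)V²/2g = 63.88 m
Pipe 2: V = 0.6446 m/s, Re = 1.53×10^5, ε/D = 1.32×10^-4, f = 0.01712, h_2 = f(L/D)V²/2g = 2.441 m
Pipe 3: V = 0.3439 m/s, Re = 1.11×10^5, ε/D = 5.76×10^-4, f = 0.02012, h_3 = f(L/D)V²/2g = 0.3620 m
Series → Q common, losses add: H = Σh = 66.68 m

H ≈ 66.7 m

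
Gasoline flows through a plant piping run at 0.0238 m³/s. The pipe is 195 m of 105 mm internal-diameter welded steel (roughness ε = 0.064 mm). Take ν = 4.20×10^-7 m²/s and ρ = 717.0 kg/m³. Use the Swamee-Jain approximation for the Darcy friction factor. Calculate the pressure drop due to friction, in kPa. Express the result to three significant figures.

Δp ≈ 91.6 kPa

V = 4Q/(πD²) = 4·0.0238/(π·0.105²) = 2.749 m/s
Re = VD/ν = 2.749·0.105/4.20×10^-7 = 6.87×10^5 → turbulent
ε/D = 0.064/105 = 6.10×10^-4
Swamee-Jain: f = 0.01820
h_f = f(L/D)V²/(2g) = 0.01820·(195/0.105)·2.749²/(2·9.81) = 13.02 m
Δp = ρg·h_f = 717.0·9.81·13.02 = 91.55 kPa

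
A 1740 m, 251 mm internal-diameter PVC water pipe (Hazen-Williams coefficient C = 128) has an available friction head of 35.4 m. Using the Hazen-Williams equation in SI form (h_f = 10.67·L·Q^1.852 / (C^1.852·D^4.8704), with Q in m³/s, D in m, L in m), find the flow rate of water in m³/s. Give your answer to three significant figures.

Q ≈ 0.115 m³/s

Rearranging: Q = [h_f·C^1.852·D^4.8704 / (10.67·L)]^(1/1.852)
Q = [35.4·128^1.852·0.251^4.8704 / (10.67·1740)]^0.540 = 0.1148 m³/s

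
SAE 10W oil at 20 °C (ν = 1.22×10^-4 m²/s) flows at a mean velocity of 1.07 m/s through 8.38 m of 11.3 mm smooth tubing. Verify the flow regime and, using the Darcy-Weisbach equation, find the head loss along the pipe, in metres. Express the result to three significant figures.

Re = VD/ν = 1.07·0.01130/1.22×10^-4 = 99.1 → laminar (Re < 2300)
f = 64/Re = 0.6458
h_f = f(L/D)V²/(2g) = 0.6458·(8.38/0.01130)·1.07²/(2·9.81) = 27.95 m

h_f ≈ 27.9 m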